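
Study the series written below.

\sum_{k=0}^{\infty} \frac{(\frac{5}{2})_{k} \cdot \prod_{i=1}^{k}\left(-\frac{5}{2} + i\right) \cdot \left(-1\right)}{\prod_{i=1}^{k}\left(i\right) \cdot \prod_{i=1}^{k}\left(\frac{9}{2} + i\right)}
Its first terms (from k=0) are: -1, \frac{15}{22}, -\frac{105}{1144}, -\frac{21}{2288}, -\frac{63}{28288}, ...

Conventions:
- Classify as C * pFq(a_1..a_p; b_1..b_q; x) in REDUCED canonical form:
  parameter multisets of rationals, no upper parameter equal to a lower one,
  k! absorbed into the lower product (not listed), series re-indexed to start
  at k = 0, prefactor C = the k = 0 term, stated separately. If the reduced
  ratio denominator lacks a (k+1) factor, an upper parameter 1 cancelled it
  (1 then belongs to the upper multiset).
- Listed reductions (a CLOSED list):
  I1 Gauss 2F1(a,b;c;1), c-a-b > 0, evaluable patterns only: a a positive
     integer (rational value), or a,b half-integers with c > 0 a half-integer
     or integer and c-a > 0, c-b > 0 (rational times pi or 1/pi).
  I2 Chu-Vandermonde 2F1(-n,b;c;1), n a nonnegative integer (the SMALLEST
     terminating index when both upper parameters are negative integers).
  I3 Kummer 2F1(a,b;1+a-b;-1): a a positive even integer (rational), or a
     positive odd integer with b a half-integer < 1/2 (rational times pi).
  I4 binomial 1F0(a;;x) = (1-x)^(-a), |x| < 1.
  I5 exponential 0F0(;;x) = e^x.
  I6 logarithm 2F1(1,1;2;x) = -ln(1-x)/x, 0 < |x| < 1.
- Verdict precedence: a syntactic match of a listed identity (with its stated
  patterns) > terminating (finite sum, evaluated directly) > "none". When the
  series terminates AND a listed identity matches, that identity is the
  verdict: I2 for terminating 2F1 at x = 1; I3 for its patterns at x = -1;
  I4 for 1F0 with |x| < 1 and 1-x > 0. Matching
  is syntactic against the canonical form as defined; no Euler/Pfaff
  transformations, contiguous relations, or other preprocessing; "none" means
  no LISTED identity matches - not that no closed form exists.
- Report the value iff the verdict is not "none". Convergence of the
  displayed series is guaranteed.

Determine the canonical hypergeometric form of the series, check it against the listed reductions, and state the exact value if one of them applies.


At argument 1: a 2F1 with upper {-\frac{3}{2}, \frac{5}{2}}, lower {\frac{11}{2}}, scaled by C = -1. Verdict: the half-integer Gauss pattern (I1) applies (x = 1; upper {-\frac{3}{2}, \frac{5}{2}} half-integers, c = \frac{11}{2} in the evaluable pattern). Hence: \left(-\frac{2205}{16384}\right) \cdot \pi.

The tell: with t_0 = -1, the product of the first k integers (C = -1) is k!.
Adjacent-term ratio: r(k) = 1 * (k-\frac{3}{2}) (k+\frac{5}{2}) / [(k+\frac{11}{2}) (k+1)] ; factor over Q: parameters, x = 1, and C = -1.


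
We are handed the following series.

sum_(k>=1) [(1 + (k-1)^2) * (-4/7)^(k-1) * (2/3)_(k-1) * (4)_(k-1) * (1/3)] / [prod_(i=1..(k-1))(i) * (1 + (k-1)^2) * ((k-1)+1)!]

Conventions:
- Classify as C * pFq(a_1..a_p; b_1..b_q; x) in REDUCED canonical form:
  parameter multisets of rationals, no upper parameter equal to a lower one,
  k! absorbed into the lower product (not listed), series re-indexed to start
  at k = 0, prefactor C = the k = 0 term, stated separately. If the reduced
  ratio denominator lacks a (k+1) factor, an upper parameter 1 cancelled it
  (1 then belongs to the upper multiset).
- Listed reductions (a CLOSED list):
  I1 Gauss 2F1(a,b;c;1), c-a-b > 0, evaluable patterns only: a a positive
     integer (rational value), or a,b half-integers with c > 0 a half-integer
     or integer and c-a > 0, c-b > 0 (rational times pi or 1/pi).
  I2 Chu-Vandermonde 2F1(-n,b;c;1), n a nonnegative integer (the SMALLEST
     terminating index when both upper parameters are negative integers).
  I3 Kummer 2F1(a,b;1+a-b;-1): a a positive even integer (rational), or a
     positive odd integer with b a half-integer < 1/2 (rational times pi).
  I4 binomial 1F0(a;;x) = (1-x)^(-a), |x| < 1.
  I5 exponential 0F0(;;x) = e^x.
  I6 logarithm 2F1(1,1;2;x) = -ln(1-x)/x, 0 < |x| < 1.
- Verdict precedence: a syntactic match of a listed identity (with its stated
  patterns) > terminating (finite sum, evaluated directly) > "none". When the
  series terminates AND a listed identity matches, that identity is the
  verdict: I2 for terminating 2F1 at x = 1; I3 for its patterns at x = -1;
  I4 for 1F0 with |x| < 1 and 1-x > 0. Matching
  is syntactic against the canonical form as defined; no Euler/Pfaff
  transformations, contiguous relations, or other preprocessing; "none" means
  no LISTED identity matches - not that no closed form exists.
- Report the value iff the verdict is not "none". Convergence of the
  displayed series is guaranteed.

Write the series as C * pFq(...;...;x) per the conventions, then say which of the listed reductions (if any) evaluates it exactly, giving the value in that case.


The tell: from the first term 1/3: the denominator's factorial ratio (C = 1/3) is a lower Pochhammer.
Adjacent-term ratio: r(k) = (-4/7) * (k+2/3) (k+4) / [(k+2) (k+1)] ; factor over Q: parameters, x = (-4/7), and C = 1/3.

Canonical form: C = 1/3 times 2F1 with upper {2/3, 4}, lower {2}, x = -4/7. Verdict: none - this 2F1 at x = -4/7 matches no listed pattern, and upper {2/3, 4} holds no stopper.


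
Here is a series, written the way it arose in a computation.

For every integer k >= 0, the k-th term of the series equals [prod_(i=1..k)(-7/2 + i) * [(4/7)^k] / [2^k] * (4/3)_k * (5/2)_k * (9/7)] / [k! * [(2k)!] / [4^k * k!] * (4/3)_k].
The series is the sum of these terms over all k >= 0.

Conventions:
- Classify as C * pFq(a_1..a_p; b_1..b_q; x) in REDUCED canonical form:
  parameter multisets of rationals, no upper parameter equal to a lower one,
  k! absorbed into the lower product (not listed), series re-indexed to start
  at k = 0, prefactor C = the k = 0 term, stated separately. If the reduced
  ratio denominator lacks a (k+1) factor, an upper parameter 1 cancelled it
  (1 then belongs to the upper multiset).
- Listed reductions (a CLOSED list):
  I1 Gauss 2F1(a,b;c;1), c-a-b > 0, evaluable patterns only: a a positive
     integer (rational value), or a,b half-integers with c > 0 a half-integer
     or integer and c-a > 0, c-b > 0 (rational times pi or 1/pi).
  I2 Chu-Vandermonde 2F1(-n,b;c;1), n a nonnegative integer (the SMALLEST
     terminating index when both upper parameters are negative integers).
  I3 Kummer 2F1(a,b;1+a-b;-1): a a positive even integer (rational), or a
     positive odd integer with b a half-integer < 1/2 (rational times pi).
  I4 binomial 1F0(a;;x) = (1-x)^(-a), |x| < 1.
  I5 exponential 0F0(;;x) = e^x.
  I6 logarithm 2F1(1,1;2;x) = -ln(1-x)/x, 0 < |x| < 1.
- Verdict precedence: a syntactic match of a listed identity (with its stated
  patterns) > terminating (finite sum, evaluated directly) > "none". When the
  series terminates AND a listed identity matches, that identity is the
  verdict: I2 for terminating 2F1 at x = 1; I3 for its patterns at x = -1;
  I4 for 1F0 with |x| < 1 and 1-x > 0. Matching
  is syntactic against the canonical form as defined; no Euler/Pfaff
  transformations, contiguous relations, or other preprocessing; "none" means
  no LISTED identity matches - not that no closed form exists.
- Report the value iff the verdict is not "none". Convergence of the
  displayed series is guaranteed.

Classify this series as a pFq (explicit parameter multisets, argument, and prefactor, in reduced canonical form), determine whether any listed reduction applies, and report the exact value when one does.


Structural cue: from the first term 9/7: the running product (C = 9/7, x = 2/7) telescopes to a rising factorial.
Consecutive-term ratio: r(k) = (2/7) * (k-5/2) (k+5/2) / [(k+1/2) (k+1)] ; factor over Q: parameters, x = (2/7), and C = 9/7.

x = 2/7 here; the reduced form reads 2F1, upper {-5/2, 5/2}, lower {1/2}, C = 9/7. Verdict: none. A 2F1 with upper {-5/2, 5/2} fits none of I1-I6 at x = 2/7; the sum runs forever.


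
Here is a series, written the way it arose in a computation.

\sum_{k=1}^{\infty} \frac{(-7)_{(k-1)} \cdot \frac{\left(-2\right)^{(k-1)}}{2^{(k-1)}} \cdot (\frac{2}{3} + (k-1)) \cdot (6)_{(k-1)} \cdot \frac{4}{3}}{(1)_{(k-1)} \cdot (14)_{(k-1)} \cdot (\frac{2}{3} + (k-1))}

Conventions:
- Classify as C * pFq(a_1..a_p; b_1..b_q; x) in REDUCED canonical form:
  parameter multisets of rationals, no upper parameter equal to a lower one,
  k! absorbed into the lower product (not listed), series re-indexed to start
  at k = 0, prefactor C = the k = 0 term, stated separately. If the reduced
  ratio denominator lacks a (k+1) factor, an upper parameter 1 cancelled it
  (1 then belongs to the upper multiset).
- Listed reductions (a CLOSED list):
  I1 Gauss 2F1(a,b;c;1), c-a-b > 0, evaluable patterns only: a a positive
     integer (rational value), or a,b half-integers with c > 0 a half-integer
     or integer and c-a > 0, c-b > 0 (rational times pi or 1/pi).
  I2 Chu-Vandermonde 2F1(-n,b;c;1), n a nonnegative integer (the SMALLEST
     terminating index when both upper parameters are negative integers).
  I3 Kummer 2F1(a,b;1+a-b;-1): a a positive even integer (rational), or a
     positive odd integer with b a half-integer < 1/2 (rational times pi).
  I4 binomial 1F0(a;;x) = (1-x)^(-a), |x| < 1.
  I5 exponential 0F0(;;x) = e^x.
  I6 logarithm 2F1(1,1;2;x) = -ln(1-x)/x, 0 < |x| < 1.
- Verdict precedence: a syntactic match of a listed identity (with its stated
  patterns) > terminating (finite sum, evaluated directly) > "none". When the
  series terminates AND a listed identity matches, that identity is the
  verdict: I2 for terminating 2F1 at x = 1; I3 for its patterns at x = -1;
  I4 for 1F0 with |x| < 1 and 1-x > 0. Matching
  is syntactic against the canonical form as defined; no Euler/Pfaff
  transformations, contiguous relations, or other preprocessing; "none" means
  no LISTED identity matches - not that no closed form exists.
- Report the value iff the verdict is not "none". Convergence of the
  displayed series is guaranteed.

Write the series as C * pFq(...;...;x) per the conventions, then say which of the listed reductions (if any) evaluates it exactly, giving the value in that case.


Canonical form: C = \frac{4}{3} times 2F1 with upper {-7, 6}, lower {14}, x = -1. Verdict: the Kummer evaluation I3 fires (x = -1; c = 14 equals 1+a-b for upper {-7, 6}: listed pattern). Exact value: \frac{286}{15}.

First insight: t_0 being \frac{4}{3}, (1)_k (C = 4/3, x = -1) is k! itself.
Term ratio: r(k) = -1 * (k-7) (k+6) / [(k+14) (k+1)] - rational; roots negated = parameters, x = -1, C = \frac{4}{3}.


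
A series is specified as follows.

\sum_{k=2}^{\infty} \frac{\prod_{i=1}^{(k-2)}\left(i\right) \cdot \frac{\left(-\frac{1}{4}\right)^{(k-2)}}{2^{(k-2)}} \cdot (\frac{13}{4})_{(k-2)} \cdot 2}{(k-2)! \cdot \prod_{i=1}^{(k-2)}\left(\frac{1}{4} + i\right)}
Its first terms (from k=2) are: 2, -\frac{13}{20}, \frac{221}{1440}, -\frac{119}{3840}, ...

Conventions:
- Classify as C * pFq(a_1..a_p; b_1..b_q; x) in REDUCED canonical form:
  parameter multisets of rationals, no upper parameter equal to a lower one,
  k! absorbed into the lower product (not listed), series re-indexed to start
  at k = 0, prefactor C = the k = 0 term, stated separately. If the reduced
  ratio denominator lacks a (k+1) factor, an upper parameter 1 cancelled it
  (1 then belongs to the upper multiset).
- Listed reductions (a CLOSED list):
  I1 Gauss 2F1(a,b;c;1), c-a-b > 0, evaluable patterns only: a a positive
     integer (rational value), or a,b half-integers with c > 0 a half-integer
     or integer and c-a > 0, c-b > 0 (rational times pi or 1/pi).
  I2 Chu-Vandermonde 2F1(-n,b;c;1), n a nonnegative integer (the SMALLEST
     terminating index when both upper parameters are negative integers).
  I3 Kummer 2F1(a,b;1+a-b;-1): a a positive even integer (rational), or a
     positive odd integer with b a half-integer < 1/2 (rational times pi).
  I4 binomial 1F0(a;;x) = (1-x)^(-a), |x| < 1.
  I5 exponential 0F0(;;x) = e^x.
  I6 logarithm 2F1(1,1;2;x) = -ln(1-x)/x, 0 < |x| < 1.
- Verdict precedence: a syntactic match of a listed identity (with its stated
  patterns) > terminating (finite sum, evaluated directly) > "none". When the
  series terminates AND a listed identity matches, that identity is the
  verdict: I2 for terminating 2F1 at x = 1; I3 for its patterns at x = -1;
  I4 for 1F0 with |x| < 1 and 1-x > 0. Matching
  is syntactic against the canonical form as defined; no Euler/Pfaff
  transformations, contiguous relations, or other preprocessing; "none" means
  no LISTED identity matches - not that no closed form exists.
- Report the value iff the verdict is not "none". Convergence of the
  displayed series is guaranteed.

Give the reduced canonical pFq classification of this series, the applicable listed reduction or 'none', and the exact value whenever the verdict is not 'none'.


x = -\frac{1}{8} here; the reduced form reads 2F1, upper {1, \frac{13}{4}}, lower {\frac{5}{4}}, C = 2. Verdict: no listed reduction: x = -\frac{1}{8} and upper {1, \frac{13}{4}} fail every I1-I6 pattern.

Key observation: t_0 being 2, the lower running product (C = 2) is a rising factorial.
Adjacent-term ratio: r(k) = -\frac{1}{8} * (k+1) (k+\frac{13}{4}) / [(k+\frac{5}{4}) (k+1)] - rational; roots negated = parameters, x = -\frac{1}{8}, C = 2.


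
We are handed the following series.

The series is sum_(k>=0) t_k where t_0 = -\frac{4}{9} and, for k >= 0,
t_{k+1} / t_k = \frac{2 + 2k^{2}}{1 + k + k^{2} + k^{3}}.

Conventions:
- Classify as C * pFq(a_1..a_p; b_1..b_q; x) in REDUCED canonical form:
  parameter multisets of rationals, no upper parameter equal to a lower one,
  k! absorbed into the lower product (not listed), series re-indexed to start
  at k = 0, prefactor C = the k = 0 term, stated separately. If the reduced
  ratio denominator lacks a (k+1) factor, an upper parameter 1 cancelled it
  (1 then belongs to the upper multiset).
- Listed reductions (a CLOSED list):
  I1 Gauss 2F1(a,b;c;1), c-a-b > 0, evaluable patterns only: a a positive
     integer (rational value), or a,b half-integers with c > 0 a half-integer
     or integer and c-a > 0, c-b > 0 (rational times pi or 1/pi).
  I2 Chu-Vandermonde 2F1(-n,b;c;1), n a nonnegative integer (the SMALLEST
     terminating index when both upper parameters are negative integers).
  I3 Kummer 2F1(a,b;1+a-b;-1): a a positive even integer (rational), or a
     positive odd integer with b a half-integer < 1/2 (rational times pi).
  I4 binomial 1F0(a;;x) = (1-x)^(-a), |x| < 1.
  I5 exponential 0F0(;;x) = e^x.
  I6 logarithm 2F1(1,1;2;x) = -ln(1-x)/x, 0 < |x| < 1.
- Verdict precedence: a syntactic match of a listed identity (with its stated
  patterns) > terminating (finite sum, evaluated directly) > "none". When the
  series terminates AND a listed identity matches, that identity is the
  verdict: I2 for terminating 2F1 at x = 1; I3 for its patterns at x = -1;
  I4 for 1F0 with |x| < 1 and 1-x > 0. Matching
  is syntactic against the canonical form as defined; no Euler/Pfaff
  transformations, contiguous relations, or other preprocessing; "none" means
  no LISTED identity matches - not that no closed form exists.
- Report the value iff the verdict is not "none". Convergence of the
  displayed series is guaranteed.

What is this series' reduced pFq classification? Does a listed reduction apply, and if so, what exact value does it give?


The series (x = 2) is 0F0: upper {-}, lower {-}, prefactor -\frac{4}{9}. Verdict: the exponential series (I5) matches (the 0F0 exponential series at x = 2). Exact value: \left(-\frac{4}{9}\right) \cdot e^{2}.

Key step: t_0 being -\frac{4}{9}, the ratio is unreduced: k^2 + 1 divides both sides (C = -4/9, x = 2).
Consecutive-term ratio: r(k) = 2 * 1 / [(k+1)] - rational in k. x = 2; t_0 = -\frac{4}{9}; negate the roots.


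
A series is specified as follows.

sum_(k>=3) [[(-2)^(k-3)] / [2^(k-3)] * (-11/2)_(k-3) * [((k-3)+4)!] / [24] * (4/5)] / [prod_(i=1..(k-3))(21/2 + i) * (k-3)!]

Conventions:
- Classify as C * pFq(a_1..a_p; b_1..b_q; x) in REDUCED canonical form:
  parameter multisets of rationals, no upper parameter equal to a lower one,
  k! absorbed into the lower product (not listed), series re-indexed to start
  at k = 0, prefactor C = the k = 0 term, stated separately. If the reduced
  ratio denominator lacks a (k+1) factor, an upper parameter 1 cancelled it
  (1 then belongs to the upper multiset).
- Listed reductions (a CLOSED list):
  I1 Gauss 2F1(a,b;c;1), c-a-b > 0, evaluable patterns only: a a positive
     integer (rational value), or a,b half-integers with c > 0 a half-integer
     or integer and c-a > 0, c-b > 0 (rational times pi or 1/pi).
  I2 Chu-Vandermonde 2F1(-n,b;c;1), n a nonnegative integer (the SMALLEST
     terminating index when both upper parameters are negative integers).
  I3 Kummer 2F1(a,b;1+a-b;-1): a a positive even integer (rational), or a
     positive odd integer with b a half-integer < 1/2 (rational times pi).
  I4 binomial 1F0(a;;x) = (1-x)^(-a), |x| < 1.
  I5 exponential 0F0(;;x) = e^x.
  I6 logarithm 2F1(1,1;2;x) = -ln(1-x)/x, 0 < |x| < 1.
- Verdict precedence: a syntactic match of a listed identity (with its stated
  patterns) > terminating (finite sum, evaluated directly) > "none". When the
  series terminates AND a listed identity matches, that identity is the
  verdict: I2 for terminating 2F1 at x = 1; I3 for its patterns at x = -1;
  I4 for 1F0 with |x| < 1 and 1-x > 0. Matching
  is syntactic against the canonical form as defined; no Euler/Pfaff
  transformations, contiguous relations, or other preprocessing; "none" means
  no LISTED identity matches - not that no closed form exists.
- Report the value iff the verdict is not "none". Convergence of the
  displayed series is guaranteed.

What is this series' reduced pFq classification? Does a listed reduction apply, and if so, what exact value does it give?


Structural cue: t_0 being 4/5, the factorial ratio (prefactor 4/5) (k+a-1)!/(a-1)! is a rising factorial (a)_k.
Ratio: r(k) = (-1) * (k-11/2) (k+5) / [(k+23/2) (k+1)] - rational in k, leading ratio (-1); with t_0 = 4/5, classification follows.

The series (x = -1) is 2F1: upper {-11/2, 5}, lower {23/2}, prefactor 4/5. Verdict at x = -1: the Kummer evaluation I3 matches (x = -1; c = 23/2 equals 1+a-b for upper {-11/2, 5}: listed pattern). Its exact value is (8729721/4194304) * pi.


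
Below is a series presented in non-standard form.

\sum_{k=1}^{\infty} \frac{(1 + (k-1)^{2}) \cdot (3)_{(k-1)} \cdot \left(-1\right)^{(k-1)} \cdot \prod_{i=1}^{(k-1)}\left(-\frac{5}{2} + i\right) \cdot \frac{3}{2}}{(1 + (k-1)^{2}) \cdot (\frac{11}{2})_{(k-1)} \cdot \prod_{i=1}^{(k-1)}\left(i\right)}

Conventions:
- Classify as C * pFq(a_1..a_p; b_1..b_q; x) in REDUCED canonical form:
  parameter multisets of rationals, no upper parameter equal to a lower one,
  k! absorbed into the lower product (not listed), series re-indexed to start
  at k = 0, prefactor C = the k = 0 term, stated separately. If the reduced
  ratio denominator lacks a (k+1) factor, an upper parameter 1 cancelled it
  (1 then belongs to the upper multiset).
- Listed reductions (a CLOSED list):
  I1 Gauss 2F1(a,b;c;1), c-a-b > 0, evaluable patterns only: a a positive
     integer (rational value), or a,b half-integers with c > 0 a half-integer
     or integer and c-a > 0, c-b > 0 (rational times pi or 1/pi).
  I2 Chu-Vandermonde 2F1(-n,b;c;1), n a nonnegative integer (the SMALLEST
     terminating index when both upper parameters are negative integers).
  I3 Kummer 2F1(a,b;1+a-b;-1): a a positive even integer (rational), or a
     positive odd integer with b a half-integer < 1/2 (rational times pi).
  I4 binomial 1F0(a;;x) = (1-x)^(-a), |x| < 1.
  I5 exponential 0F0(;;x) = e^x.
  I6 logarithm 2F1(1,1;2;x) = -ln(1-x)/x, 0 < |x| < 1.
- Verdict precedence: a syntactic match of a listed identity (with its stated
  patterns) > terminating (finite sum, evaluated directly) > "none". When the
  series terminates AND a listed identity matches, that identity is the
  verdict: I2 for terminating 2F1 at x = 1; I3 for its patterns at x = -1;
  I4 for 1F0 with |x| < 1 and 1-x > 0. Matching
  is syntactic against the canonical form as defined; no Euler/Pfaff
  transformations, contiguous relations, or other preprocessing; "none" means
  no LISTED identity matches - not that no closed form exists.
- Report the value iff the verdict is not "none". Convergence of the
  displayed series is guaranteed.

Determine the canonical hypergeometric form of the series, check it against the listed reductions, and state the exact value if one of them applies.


Structural cue: t_0 = \frac{3}{2} here, and k^2 + 1 divides numerator and denominator alike; C = 3/2, x = -1 after cancelling.
Step ratio: r(k) = -1 * (k-\frac{3}{2}) (k+3) / [(k+\frac{11}{2}) (k+1)] - poly over poly, x = -1 from leading terms; C = \frac{3}{2} at k = 0.

Canonical form: C = \frac{3}{2} times 2F1 with upper {-\frac{3}{2}, 3}, lower {\frac{11}{2}}, x = -1. Verdict: this is the Kummer evaluation I3 (x = -1; c = \frac{11}{2} equals 1+a-b for upper {-\frac{3}{2}, 3}: listed pattern). Exact value: \frac{945}{1024} \cdot \pi.


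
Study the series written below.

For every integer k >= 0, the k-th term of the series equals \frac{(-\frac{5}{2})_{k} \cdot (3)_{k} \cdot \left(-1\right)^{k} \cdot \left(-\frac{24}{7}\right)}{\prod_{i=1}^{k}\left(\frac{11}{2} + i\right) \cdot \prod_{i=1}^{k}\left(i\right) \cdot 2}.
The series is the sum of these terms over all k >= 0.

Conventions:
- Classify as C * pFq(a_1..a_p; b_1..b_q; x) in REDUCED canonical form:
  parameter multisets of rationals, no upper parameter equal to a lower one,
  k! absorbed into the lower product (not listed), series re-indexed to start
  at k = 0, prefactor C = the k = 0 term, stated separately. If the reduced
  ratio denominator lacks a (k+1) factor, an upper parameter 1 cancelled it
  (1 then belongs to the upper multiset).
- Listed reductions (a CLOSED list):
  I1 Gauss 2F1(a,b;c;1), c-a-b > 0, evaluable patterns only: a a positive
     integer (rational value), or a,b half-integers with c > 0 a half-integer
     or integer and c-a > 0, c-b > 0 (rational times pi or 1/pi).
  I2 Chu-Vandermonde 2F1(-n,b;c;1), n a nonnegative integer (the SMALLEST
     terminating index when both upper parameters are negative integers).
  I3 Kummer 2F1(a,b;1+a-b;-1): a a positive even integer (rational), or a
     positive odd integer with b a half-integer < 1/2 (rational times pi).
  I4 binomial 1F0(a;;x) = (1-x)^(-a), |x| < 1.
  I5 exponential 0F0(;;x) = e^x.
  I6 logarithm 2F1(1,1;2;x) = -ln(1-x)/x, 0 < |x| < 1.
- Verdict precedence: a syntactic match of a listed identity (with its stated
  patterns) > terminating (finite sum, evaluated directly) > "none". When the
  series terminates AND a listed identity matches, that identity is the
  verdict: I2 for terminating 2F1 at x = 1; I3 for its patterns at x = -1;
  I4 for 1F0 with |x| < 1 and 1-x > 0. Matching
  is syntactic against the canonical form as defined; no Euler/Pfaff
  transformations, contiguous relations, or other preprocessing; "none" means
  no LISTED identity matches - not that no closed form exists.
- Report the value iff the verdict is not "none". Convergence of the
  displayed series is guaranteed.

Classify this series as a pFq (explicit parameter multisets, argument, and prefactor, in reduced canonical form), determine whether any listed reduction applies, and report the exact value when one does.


Prefactor -\frac{12}{7}, argument -1: 2F1 with upper {-\frac{5}{2}, 3} over lower {\frac{13}{2}}. Verdict: the Kummer evaluation I3 fires (x = -1; c = \frac{13}{2} equals 1+a-b for upper {-\frac{5}{2}, 3}: listed pattern). Value: \left(-\frac{1485}{1024}\right) \cdot \pi.

The tell: with t_0 = -\frac{12}{7}, the product of the first k integers (C = -12/7, x = -1) is k!.
Ratio: r(k) = -1 * (k-\frac{5}{2}) (k+3) / [(k+\frac{13}{2}) (k+1)] ; factor over Q: parameters, x = -1, and C = -\frac{12}{7}.


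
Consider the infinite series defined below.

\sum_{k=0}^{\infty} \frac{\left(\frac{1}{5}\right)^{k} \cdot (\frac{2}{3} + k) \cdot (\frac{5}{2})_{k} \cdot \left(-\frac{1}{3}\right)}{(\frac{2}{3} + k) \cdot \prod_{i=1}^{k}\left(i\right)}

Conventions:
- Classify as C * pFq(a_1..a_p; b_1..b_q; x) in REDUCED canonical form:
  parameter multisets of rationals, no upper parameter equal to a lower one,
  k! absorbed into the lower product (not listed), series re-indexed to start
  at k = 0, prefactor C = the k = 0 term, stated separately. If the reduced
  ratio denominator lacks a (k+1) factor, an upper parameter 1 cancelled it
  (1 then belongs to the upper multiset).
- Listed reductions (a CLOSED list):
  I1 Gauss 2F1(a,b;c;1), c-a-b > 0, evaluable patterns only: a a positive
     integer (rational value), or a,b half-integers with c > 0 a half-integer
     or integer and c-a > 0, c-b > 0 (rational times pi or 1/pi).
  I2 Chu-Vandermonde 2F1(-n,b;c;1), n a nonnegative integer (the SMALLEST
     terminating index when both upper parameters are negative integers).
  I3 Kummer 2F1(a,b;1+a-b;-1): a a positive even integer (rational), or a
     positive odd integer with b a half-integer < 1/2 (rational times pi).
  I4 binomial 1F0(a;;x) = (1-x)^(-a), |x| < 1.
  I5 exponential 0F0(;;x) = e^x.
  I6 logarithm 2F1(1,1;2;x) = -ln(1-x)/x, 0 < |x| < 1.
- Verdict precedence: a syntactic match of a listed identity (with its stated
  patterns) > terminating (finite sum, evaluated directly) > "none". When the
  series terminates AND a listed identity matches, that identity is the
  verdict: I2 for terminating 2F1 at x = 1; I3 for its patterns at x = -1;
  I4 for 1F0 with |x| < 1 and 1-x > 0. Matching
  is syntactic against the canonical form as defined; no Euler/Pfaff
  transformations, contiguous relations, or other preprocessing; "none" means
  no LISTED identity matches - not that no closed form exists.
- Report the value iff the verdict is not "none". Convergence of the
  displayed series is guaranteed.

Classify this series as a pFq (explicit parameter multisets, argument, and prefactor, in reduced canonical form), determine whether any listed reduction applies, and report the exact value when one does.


Key observation: t_0 being -\frac{1}{3}, the product of the first k integers (C = -1/3) is k!.
Step ratio: r(k) = \frac{1}{5} * (k+\frac{5}{2}) / [(k+1)] - rational in k, leading ratio \frac{1}{5}; with t_0 = -\frac{1}{3}, classification follows.

At argument \frac{1}{5}: a 1F0 with upper {\frac{5}{2}}, lower {-}, scaled by C = -\frac{1}{3}. Verdict: this is binomial (I4) (the 1F0 binomial series: exponent -5/2, x = \frac{1}{5}). Exact value: \left(-\frac{1}{3}\right) \cdot \left(\frac{4}{5}\right)^{-\frac{5}{2}}.


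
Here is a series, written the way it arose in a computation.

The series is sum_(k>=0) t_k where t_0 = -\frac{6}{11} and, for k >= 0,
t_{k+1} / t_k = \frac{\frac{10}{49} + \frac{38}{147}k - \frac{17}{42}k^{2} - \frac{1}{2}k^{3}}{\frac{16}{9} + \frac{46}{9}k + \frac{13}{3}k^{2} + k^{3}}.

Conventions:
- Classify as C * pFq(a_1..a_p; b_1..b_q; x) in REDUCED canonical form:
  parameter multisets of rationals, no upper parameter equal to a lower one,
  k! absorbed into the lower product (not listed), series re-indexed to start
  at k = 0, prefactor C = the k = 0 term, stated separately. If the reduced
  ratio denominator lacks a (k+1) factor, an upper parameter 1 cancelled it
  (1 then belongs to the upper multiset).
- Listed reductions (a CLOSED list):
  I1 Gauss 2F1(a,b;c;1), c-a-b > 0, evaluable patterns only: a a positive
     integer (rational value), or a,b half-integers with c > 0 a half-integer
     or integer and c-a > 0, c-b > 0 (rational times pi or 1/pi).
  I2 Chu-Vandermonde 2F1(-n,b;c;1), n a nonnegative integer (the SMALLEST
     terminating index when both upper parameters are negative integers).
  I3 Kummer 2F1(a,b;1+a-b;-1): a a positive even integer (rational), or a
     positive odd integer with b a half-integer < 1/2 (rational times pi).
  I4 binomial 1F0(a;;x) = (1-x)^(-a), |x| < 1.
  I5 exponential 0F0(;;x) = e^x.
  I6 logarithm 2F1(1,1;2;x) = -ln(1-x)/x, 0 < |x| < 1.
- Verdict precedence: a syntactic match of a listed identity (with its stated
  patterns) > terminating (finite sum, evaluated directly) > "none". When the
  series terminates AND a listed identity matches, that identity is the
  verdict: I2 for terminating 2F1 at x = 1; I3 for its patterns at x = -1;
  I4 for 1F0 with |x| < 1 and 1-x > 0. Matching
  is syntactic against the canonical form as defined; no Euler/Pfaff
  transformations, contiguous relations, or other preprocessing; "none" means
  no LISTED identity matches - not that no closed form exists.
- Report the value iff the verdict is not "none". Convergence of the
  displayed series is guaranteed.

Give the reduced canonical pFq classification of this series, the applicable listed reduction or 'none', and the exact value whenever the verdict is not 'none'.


This is -\frac{6}{11} * 2F1(-\frac{5}{7}, \frac{6}{7}; \frac{8}{3}; -\frac{1}{2}) in reduced canonical form. Verdict: none (x = -\frac{1}{2}): each listed identity misses the multisets {-\frac{5}{7}, \frac{6}{7}} ; {\frac{8}{3}}.

Structural cue: t_0 = -\frac{6}{11} here, and cancel k + 2/3 from the displayed ratio first; then C = -6/11.
Consecutive-term ratio: r(k) = -\frac{1}{2} * (k-\frac{5}{7}) (k+\frac{6}{7}) / [(k+\frac{8}{3}) (k+1)] ; factor over Q: parameters, x = -\frac{1}{2}, and C = -\frac{6}{11}.


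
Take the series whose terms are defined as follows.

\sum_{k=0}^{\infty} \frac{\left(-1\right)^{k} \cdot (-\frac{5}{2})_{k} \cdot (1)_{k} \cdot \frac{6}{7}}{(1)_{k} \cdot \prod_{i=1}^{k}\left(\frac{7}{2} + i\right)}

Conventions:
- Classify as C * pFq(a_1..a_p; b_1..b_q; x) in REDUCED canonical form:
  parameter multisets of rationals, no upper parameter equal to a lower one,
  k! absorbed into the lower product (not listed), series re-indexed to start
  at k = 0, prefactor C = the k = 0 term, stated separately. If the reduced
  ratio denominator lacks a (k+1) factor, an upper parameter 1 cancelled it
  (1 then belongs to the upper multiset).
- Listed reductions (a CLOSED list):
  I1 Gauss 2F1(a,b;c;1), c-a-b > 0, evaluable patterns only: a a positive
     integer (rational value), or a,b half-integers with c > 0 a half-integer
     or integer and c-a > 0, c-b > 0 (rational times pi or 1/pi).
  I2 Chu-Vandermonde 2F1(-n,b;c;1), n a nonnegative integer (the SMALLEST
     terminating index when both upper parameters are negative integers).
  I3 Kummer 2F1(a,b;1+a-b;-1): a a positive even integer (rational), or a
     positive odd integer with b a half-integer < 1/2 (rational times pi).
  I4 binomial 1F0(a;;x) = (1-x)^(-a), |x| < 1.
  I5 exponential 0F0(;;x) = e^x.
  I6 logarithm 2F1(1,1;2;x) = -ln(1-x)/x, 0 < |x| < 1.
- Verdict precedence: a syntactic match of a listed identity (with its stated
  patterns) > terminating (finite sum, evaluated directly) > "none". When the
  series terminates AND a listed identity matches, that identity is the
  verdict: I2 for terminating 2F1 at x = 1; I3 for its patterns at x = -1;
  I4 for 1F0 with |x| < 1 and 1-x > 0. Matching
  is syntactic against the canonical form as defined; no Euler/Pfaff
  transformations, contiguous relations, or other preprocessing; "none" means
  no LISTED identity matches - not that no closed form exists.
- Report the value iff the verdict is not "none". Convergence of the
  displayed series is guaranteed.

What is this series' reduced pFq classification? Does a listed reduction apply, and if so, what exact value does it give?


This is \frac{6}{7} * 2F1(-\frac{5}{2}, 1; \frac{9}{2}; -1) in reduced canonical form. Verdict: Kummer's theorem (I3) matches (x = -1; c = \frac{9}{2} equals 1+a-b for upper {-\frac{5}{2}, 1}: listed pattern). Exact value: \frac{15}{32} \cdot \pi.

The tell: x = -1 and the lower running product (prefactor 6/7) is a rising factorial.
Step ratio: r(k) = -1 * (k-\frac{5}{2}) (k+1) / [(k+\frac{9}{2}) (k+1)] ; factor over Q: parameters, x = -1, and C = \frac{6}{7}.


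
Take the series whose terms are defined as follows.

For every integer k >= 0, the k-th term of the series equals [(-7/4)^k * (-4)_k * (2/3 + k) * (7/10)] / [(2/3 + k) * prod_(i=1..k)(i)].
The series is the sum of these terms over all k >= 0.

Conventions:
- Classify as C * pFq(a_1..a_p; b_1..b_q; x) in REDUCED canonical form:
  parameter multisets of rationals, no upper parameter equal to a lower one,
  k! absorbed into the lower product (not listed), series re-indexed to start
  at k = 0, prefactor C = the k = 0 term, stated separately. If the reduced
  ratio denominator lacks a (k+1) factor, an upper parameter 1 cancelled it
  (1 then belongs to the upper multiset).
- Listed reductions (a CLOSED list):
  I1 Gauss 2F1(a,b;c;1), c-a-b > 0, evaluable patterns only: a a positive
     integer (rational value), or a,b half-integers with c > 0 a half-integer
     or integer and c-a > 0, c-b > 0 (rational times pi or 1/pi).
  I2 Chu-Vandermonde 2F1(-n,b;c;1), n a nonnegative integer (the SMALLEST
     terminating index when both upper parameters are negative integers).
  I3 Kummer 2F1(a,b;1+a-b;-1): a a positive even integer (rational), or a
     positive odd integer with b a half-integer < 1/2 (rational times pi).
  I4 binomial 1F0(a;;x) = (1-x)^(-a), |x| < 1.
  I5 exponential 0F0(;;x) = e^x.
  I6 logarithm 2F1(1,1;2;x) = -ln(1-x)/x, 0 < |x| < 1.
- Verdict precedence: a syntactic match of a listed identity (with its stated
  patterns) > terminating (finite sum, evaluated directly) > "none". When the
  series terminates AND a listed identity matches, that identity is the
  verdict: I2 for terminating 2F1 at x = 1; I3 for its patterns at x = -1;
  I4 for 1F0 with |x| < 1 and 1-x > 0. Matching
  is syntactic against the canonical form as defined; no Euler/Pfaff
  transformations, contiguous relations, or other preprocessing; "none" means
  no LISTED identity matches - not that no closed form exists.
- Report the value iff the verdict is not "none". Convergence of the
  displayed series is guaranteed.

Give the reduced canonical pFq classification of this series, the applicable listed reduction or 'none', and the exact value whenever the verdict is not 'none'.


Reduced: x = -7/4, 1F0, upper = {-4}, lower = {-}, C = 7/10. Verdict: terminating at k = 4: the factor (-4)_k kills every later term; summing the 5 survivors is exact. Sum: 102487/2560.

First insight: t_0 being 7/10, the product of the first k integers (prefactor 7/10) is k!.
Ratio: r(k) = (-7/4) * (k-4) / [(k+1)] - rational in k, leading ratio (-7/4); with t_0 = 7/10, classification follows.


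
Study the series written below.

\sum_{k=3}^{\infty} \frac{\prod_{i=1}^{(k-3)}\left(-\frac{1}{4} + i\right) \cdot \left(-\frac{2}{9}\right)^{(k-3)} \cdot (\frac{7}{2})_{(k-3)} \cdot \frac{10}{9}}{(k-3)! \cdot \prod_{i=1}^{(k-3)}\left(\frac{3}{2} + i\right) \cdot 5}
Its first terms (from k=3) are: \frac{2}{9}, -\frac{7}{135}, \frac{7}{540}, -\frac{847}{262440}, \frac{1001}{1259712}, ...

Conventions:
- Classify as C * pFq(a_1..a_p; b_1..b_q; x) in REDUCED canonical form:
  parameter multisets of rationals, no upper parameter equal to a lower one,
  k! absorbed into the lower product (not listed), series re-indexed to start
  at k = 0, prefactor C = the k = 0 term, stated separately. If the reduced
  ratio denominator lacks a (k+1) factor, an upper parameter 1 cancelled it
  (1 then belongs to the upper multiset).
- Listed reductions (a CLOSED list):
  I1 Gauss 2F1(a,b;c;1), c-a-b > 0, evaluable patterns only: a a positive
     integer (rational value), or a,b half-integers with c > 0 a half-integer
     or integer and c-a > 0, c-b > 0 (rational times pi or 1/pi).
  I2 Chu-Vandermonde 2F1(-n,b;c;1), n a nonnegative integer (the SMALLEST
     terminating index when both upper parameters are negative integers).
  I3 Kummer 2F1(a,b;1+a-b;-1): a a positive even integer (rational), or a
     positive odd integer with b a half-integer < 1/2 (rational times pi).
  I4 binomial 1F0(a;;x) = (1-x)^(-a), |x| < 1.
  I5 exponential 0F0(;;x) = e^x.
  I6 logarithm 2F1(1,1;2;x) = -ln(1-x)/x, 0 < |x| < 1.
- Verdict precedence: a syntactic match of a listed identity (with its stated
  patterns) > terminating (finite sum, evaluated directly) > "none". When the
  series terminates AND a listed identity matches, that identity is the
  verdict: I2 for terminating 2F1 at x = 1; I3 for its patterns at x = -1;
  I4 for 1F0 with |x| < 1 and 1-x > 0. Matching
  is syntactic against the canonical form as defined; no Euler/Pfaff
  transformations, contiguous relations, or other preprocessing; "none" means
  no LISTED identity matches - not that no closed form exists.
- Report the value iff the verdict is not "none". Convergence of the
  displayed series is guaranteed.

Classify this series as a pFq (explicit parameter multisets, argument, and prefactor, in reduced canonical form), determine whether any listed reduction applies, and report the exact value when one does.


This is \frac{2}{9} * 2F1(\frac{3}{4}, \frac{7}{2}; \frac{5}{2}; -\frac{2}{9}) in reduced canonical form. Verdict: none here - no I1-I6 shape fits x = -\frac{2}{9} with lower {\frac{5}{2}}.

Key observation: x = -\frac{2}{9} and the constant factors (C = 2/9) combine into one prefactor.
Step ratio: r(k) = -\frac{2}{9} * (k+\frac{3}{4}) (k+\frac{7}{2}) / [(k+\frac{5}{2}) (k+1)] - rational in k, leading ratio -\frac{2}{9}; with t_0 = \frac{2}{9}, classification follows.


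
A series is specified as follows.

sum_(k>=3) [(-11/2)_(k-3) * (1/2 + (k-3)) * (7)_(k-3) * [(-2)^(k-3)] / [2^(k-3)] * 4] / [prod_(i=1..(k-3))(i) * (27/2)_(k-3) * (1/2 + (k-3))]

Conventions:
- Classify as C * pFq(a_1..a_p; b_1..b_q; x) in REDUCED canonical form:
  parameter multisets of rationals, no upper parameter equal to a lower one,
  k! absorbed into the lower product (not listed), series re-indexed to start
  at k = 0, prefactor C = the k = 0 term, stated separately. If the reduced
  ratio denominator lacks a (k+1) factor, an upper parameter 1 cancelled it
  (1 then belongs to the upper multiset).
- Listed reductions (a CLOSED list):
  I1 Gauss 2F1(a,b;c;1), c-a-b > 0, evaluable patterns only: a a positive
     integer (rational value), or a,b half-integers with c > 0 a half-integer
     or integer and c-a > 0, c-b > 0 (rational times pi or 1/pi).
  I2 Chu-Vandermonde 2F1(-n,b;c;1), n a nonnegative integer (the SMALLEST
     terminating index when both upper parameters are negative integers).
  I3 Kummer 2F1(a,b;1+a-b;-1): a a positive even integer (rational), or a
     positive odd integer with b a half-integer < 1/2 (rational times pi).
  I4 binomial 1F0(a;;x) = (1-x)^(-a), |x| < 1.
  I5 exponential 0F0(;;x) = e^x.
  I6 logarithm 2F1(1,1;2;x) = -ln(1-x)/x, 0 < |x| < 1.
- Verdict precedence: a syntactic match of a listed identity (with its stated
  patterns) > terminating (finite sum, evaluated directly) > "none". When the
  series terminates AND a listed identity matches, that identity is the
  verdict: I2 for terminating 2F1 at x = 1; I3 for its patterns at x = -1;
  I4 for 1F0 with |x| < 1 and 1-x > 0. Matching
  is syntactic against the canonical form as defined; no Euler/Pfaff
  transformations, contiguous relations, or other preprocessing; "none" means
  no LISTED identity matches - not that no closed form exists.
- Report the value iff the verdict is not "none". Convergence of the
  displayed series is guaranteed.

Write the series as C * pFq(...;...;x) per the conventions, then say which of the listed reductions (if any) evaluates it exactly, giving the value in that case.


Classification (C = 4): 2F1 with upper {-11/2, 7}, lower {27/2}, argument x = -1. Verdict at x = -1: the Kummer evaluation I3 matches (x = -1; c = 27/2 equals 1+a-b for upper {-11/2, 7}: listed pattern). Hence: (929553625/67108864) * pi.

Key observation: from the first term 4: the two k-th powers (C = 4) combine into one argument.
Consecutive-term ratio: r(k) = (-1) * (k-11/2) (k+7) / [(k+27/2) (k+1)] ; factor over Q: parameters, x = (-1), and C = 4.


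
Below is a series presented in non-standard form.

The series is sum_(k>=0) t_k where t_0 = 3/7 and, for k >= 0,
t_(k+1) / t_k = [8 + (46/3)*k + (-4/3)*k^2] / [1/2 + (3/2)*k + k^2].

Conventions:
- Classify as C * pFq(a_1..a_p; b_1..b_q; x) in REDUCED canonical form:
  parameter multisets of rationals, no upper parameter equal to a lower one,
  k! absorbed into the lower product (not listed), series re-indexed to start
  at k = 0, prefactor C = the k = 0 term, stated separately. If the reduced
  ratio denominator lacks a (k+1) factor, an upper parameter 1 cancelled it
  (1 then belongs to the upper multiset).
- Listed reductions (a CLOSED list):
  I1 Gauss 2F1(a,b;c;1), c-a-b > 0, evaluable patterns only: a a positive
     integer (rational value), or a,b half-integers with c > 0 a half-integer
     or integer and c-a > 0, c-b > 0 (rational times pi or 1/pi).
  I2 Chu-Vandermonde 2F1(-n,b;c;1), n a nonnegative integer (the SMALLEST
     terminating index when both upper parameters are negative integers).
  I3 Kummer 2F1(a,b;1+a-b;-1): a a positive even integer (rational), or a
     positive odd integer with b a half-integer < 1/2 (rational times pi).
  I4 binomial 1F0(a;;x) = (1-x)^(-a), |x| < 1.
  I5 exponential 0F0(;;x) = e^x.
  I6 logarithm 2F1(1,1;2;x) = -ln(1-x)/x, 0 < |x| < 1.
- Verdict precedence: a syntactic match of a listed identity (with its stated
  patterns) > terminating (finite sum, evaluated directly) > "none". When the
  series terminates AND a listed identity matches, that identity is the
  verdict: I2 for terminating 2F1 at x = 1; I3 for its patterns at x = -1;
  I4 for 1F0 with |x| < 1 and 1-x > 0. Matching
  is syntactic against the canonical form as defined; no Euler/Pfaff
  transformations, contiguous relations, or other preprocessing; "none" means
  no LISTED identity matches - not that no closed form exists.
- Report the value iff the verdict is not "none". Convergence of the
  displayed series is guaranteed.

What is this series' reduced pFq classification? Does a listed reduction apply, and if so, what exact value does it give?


Key step: t_0 being 3/7, the expanded ratio factors over Q; C = 3/7, x = -4/3, roots give parameters.
Term ratio: r(k) = (-4/3) * (k-12) / [(k+1)] - poly over poly, x = (-4/3) from leading terms; C = 3/7 at k = 0.

Canonical form: C = 3/7 times 1F0 with upper {-12}, lower {-}, x = -4/3. Verdict: terminating - upper -12 stops the sum at k = 12; the 13 terms are added exactly. Value: 1977326743/177147.
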